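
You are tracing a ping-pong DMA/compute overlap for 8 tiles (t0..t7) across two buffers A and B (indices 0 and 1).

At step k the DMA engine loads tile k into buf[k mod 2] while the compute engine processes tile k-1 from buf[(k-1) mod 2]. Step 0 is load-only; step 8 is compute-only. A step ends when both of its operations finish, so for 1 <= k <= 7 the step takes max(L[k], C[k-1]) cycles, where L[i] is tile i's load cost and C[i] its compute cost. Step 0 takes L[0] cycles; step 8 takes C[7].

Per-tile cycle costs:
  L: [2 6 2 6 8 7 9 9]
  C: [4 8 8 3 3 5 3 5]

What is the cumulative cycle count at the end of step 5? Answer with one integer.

[0] DMA t0→A (2c) ∥ CU idle ⇒ 2c, clock 2
[1] DMA t1→B (6c) ∥ CU A:t0 (4c) ⇒ 6c, clock 8
[2] DMA t2→A (2c) ∥ CU B:t1 (8c) ⇒ 8c, clock 16
[3] DMA t3→B (6c) ∥ CU A:t2 (8c) ⇒ 8c, clock 24
[4] DMA t4→A (8c) ∥ CU B:t3 (3c) ⇒ 8c, clock 32
[5] DMA t5→B (7c) ∥ CU A:t4 (3c) ⇒ 7c, clock 39
[6] DMA t6→A (9c) ∥ CU B:t5 (5c) ⇒ 9c, clock 48
[7] DMA t7→B (9c) ∥ CU A:t6 (3c) ⇒ 9c, clock 57
[8] DMA idle ∥ CU B:t7 (5c) ⇒ 5c, clock 62

end_cycle[5] = 39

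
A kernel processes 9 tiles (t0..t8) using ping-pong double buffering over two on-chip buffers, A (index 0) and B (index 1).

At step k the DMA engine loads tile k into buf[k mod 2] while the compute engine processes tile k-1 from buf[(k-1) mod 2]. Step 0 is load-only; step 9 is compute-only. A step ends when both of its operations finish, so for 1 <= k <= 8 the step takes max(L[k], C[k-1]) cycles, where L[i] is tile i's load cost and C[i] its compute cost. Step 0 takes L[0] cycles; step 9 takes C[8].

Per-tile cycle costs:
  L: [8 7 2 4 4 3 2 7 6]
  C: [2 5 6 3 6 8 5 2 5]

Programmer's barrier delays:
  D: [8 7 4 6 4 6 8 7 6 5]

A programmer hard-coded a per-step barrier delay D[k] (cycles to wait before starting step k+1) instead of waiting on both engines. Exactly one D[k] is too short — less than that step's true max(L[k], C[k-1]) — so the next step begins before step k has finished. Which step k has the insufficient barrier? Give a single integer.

hazard at step 2

[0] required=L[0]=8=8 vs D=8 ok
[1] required=max(L[1]=7,C[0]=2)=7 vs D=7 ok
[2] required=max(L[2]=2,C[1]=5)=5 vs D=4 SHORT
[3] required=max(L[3]=4,C[2]=6)=6 vs D=6 ok
[4] required=max(L[4]=4,C[3]=3)=4 vs D=4 ok
[5] required=max(L[5]=3,C[4]=6)=6 vs D=6 ok
[6] required=max(L[6]=2,C[5]=8)=8 vs D=8 ok
[7] required=max(L[7]=7,C[6]=5)=7 vs D=7 ok
[8] required=max(L[8]=6,C[7]=2)=6 vs D=6 ok
[9] required=C[8]=5=5 vs D=5 ok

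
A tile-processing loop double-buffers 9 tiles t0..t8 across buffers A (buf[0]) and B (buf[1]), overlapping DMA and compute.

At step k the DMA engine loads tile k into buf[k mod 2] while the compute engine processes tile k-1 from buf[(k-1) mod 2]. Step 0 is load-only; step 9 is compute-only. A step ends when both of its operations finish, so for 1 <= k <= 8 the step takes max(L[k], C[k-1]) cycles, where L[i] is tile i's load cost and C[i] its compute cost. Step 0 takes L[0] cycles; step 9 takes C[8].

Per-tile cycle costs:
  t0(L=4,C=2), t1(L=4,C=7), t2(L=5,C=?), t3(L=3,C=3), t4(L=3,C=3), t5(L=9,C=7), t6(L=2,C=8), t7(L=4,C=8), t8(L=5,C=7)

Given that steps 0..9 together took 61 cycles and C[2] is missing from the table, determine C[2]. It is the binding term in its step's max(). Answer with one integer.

step 0: dur = L[0]=4 = 4
step 1: dur = max(L[1]=4, C[0]=2) = 4
step 2: dur = max(L[2]=5, C[1]=7) = 7
step 3: dur = max(L[3]=3, C[2]=?) = C[2]  (unknown; binding)
step 4: dur = max(L[4]=3, C[3]=3) = 3
step 5: dur = max(L[5]=9, C[4]=3) = 9
step 6: dur = max(L[6]=2, C[5]=7) = 7
step 7: dur = max(L[7]=4, C[6]=8) = 8
step 8: dur = max(L[8]=5, C[7]=8) = 8
step 9: dur = C[8]=7 = 7
sum of known step durations = 57
dur[3] = total - known = 61 - 57 = 4
C[2] is the binding max in step 3, so C[2] = dur[3] = 4

C[2] = 4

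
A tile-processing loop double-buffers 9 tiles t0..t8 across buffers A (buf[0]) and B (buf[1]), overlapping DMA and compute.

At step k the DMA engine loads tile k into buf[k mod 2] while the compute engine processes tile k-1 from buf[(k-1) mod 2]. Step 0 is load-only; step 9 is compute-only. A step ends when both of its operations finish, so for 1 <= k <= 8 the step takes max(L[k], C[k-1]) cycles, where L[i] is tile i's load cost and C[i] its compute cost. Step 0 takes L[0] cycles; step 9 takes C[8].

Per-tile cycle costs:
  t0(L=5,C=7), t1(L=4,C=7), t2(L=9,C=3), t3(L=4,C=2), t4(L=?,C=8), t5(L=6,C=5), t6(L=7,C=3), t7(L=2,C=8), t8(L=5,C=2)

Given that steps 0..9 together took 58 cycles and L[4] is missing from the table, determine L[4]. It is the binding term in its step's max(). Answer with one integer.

step 0 → dur = L[0]=5 = 5
step 1 → dur = max(L[1]=4, C[0]=7) = 7
step 2 → dur = max(L[2]=9, C[1]=7) = 9
step 3 → dur = max(L[3]=4, C[2]=3) = 4
step 4 → dur = max(L[4]=?, C[3]=2) = L[4]  (unknown; binding)
step 5 → dur = max(L[5]=6, C[4]=8) = 8
step 6 → dur = max(L[6]=7, C[5]=5) = 7
step 7 → dur = max(L[7]=2, C[6]=3) = 3
step 8 → dur = max(L[8]=5, C[7]=8) = 8
step 9 → dur = C[8]=2 = 2
sum of known step durations = 53
dur[4] = total - known = 58 - 53 = 5
L[4] is the binding max in step 4, so L[4] = dur[4] = 5

L[4] = 5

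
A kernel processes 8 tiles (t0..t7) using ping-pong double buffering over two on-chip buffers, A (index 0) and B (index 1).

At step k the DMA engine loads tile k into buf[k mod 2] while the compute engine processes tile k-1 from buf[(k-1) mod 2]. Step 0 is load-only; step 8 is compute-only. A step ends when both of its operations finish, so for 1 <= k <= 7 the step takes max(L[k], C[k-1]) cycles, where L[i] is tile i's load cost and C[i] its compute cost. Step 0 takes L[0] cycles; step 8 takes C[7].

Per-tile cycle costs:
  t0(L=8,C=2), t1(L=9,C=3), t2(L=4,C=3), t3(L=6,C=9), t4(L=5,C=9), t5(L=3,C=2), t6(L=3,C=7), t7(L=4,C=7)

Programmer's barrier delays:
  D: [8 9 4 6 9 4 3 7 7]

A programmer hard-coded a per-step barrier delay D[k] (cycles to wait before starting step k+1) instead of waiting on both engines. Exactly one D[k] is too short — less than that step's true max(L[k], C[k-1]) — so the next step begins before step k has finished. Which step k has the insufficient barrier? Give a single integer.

[0] required=L[0]=8=8 vs D=8 ok
[1] required=max(L[1]=9,C[0]=2)=9 vs D=9 ok
[2] required=max(L[2]=4,C[1]=3)=4 vs D=4 ok
[3] required=max(L[3]=6,C[2]=3)=6 vs D=6 ok
[4] required=max(L[4]=5,C[3]=9)=9 vs D=9 ok
[5] required=max(L[5]=3,C[4]=9)=9 vs D=4 SHORT
[6] required=max(L[6]=3,C[5]=2)=3 vs D=3 ok
[7] required=max(L[7]=4,C[6]=7)=7 vs D=7 ok
[8] required=C[7]=7=7 vs D=7 ok

hazard at step 5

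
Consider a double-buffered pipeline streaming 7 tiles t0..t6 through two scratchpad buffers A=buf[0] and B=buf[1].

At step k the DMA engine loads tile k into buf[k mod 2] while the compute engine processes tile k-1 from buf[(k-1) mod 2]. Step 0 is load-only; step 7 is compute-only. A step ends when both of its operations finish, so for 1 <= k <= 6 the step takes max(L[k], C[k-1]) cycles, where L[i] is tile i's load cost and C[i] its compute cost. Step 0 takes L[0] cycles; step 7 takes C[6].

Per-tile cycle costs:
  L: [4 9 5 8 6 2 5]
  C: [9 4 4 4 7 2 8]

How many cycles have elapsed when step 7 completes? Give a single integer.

end_cycle[7] = 52

  0. 4=4c; end=4; A:t0 B:-
  1. max(9,9)=9c; end=13; A:t0 B:t1
  2. max(5,4)=5c; end=18; A:t2 B:t1
  3. max(8,4)=8c; end=26; A:t2 B:t3
  4. max(6,4)=6c; end=32; A:t4 B:t3
  5. max(2,7)=7c; end=39; A:t4 B:t5
  6. max(5,2)=5c; end=44; A:t6 B:t5
  7. 8=8c; end=52; A:t6 B:t5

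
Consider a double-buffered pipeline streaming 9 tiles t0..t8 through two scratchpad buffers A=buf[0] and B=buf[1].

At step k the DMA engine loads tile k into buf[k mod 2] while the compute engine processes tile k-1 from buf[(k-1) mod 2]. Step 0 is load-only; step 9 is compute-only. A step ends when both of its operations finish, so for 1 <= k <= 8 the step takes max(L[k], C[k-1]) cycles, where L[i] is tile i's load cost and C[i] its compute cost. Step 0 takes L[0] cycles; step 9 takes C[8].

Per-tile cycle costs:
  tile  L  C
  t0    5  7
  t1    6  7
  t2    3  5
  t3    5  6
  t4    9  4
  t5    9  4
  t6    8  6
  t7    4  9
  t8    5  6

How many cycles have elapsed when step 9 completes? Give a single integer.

k=0 load=t0/5c comp=- wait=5 total=5
k=1 load=t1/6c comp=t0/7c wait=7 total=12
k=2 load=t2/3c comp=t1/7c wait=7 total=19
k=3 load=t3/5c comp=t2/5c wait=5 total=24
k=4 load=t4/9c comp=t3/6c wait=9 total=33
k=5 load=t5/9c comp=t4/4c wait=9 total=42
k=6 load=t6/8c comp=t5/4c wait=8 total=50
k=7 load=t7/4c comp=t6/6c wait=6 total=56
k=8 load=t8/5c comp=t7/9c wait=9 total=65
k=9 load=- comp=t8/6c wait=6 total=71

end_cycle[9] = 71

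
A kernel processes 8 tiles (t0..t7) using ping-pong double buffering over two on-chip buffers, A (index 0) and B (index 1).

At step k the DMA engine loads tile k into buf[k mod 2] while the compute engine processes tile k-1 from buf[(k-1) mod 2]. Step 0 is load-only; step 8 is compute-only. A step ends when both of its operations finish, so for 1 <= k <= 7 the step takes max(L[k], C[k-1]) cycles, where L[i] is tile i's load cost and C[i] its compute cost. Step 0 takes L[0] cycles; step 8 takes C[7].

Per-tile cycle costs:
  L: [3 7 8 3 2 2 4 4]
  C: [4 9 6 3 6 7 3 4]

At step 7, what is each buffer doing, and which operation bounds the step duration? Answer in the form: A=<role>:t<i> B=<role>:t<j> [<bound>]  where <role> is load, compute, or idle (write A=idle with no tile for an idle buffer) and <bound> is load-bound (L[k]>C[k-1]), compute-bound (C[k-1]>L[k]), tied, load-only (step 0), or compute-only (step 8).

k=0 load=t0/3c comp=- wait=3 total=3
k=1 load=t1/7c comp=t0/4c wait=7 total=10
k=2 load=t2/8c comp=t1/9c wait=9 total=19
k=3 load=t3/3c comp=t2/6c wait=6 total=25
k=4 load=t4/2c comp=t3/3c wait=3 total=28
k=5 load=t5/2c comp=t4/6c wait=6 total=34
k=6 load=t6/4c comp=t5/7c wait=7 total=41
k=7 load=t7/4c comp=t6/3c wait=4 total=45
k=8 load=- comp=t7/4c wait=4 total=49

step 7: A=compute:t6 B=load:t7 [load-bound]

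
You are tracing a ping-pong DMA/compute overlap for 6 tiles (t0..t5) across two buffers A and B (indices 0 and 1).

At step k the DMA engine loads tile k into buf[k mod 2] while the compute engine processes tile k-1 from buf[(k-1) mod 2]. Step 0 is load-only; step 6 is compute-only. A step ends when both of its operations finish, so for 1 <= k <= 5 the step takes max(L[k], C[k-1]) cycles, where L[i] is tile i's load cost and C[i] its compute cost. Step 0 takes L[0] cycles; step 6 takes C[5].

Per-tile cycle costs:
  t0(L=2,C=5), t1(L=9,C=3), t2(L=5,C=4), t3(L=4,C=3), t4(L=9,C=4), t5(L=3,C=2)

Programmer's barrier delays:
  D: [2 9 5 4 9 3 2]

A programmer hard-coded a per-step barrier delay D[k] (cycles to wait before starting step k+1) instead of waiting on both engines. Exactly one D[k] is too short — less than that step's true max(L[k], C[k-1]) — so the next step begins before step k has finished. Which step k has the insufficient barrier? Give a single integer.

hazard at step 5

[0] required=L[0]=2=2 vs D=2 ok
[1] required=max(L[1]=9,C[0]=5)=9 vs D=9 ok
[2] required=max(L[2]=5,C[1]=3)=5 vs D=5 ok
[3] required=max(L[3]=4,C[2]=4)=4 vs D=4 ok
[4] required=max(L[4]=9,C[3]=3)=9 vs D=9 ok
[5] required=max(L[5]=3,C[4]=4)=4 vs D=3 SHORT
[6] required=C[5]=2=2 vs D=2 ok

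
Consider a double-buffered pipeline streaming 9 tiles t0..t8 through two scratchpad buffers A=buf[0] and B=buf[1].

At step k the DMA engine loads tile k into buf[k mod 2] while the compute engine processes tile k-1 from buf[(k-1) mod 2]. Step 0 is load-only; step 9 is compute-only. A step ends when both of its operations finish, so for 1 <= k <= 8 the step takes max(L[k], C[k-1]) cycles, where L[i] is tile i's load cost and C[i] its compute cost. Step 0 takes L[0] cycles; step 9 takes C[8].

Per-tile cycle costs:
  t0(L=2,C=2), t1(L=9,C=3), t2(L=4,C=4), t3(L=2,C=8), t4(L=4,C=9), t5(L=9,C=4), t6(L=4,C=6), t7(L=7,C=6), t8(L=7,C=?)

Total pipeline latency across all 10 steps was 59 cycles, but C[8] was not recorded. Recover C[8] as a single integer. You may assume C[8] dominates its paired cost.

C[8] = 5

step 0 | dur = L[0]=2 = 2
step 1 | dur = max(L[1]=9, C[0]=2) = 9
step 2 | dur = max(L[2]=4, C[1]=3) = 4
step 3 | dur = max(L[3]=2, C[2]=4) = 4
step 4 | dur = max(L[4]=4, C[3]=8) = 8
step 5 | dur = max(L[5]=9, C[4]=9) = 9
step 6 | dur = max(L[6]=4, C[5]=4) = 4
step 7 | dur = max(L[7]=7, C[6]=6) = 7
step 8 | dur = max(L[8]=7, C[7]=6) = 7
step 9 | dur = C[8]=? = C[8]  (unknown; binding)
sum of known step durations = 54
dur[9] = total - known = 59 - 54 = 5
C[8] is the binding max in step 9, so C[8] = dur[9] = 5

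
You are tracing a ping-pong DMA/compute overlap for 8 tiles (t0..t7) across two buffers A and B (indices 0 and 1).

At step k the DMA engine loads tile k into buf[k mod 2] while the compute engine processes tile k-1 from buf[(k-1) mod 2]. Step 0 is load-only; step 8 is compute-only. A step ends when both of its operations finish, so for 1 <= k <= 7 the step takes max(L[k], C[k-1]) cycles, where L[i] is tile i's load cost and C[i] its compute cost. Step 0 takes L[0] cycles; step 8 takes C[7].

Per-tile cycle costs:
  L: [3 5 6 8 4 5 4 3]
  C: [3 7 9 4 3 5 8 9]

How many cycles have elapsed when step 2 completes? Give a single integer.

end_cycle[2] = 15

[0] DMA t0→A (3c) ∥ CU idle ⇒ 3c, clock 3
[1] DMA t1→B (5c) ∥ CU A:t0 (3c) ⇒ 5c, clock 8
[2] DMA t2→A (6c) ∥ CU B:t1 (7c) ⇒ 7c, clock 15
[3] DMA t3→B (8c) ∥ CU A:t2 (9c) ⇒ 9c, clock 24
[4] DMA t4→A (4c) ∥ CU B:t3 (4c) ⇒ 4c, clock 28
[5] DMA t5→B (5c) ∥ CU A:t4 (3c) ⇒ 5c, clock 33
[6] DMA t6→A (4c) ∥ CU B:t5 (5c) ⇒ 5c, clock 38
[7] DMA t7→B (3c) ∥ CU A:t6 (8c) ⇒ 8c, clock 46
[8] DMA idle ∥ CU B:t7 (9c) ⇒ 9c, clock 55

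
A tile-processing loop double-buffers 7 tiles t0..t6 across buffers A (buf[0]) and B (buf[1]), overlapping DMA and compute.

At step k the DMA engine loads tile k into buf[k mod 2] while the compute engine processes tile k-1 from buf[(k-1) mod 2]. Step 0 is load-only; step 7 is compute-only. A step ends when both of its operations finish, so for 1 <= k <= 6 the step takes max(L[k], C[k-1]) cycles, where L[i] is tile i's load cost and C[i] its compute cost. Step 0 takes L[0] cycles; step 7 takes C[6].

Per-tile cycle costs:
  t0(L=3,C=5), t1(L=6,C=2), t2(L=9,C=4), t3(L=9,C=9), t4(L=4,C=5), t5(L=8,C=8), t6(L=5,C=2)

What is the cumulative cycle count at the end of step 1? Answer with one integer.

end_cycle[1] = 9

step 0: L[0]=3 → dur=3, Σ=3 | A=load:t0 B=idle [load-only]
step 1: L[1]=6 C[0]=5 → dur=6, Σ=9 | A=compute:t0 B=load:t1 [load-bound]
step 2: L[2]=9 C[1]=2 → dur=9, Σ=18 | A=load:t2 B=compute:t1 [load-bound]
step 3: L[3]=9 C[2]=4 → dur=9, Σ=27 | A=compute:t2 B=load:t3 [load-bound]
step 4: L[4]=4 C[3]=9 → dur=9, Σ=36 | A=load:t4 B=compute:t3 [compute-bound]
step 5: L[5]=8 C[4]=5 → dur=8, Σ=44 | A=compute:t4 B=load:t5 [load-bound]
step 6: L[6]=5 C[5]=8 → dur=8, Σ=52 | A=load:t6 B=compute:t5 [compute-bound]
step 7: C[6]=2 → dur=2, Σ=54 | A=compute:t6 B=idle [compute-only]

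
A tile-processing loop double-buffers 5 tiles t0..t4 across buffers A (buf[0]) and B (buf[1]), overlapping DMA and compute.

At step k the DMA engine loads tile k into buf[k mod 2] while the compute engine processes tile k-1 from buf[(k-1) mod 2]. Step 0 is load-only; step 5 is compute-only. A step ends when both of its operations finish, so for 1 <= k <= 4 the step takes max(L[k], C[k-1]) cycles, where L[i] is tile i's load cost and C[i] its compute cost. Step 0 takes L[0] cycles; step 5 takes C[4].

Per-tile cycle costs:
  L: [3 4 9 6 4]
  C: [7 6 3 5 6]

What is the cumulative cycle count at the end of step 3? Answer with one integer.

  0. 3=3c; end=3; A:t0 B:-
  1. max(4,7)=7c; end=10; A:t0 B:t1
  2. max(9,6)=9c; end=19; A:t2 B:t1
  3. max(6,3)=6c; end=25; A:t2 B:t3
  4. max(4,5)=5c; end=30; A:t4 B:t3
  5. 6=6c; end=36; A:t4 B:t3

end_cycle[3] = 25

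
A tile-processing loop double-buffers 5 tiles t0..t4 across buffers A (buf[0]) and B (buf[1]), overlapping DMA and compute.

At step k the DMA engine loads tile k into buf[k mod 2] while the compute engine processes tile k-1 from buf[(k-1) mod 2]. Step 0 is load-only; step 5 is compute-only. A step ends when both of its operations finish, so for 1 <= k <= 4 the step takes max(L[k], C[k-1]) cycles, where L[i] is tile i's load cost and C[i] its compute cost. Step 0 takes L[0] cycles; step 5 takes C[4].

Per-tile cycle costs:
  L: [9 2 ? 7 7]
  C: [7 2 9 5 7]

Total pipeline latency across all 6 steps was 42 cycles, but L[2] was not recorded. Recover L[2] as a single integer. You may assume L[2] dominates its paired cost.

step 0: dur = L[0]=9 = 9
step 1: dur = max(L[1]=2, C[0]=7) = 7
step 2: dur = max(L[2]=?, C[1]=2) = L[2]  (unknown; binding)
step 3: dur = max(L[3]=7, C[2]=9) = 9
step 4: dur = max(L[4]=7, C[3]=5) = 7
step 5: dur = C[4]=7 = 7
sum of known step durations = 39
dur[2] = total - known = 42 - 39 = 3
L[2] is the binding max in step 2, so L[2] = dur[2] = 3

L[2] = 3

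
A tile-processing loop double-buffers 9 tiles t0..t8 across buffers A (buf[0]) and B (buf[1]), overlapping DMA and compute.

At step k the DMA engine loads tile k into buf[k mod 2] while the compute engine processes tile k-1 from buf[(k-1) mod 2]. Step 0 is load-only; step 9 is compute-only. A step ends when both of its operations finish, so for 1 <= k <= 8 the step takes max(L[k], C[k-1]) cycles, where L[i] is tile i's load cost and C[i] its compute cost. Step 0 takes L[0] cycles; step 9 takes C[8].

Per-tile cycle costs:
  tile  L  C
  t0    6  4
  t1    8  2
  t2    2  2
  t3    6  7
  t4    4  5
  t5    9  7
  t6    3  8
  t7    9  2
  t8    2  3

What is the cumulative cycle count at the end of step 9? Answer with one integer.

[0] DMA t0→A (6c) ∥ CU idle ⇒ 6c, clock 6
[1] DMA t1→B (8c) ∥ CU A:t0 (4c) ⇒ 8c, clock 14
[2] DMA t2→A (2c) ∥ CU B:t1 (2c) ⇒ 2c, clock 16
[3] DMA t3→B (6c) ∥ CU A:t2 (2c) ⇒ 6c, clock 22
[4] DMA t4→A (4c) ∥ CU B:t3 (7c) ⇒ 7c, clock 29
[5] DMA t5→B (9c) ∥ CU A:t4 (5c) ⇒ 9c, clock 38
[6] DMA t6→A (3c) ∥ CU B:t5 (7c) ⇒ 7c, clock 45
[7] DMA t7→B (9c) ∥ CU A:t6 (8c) ⇒ 9c, clock 54
[8] DMA t8→A (2c) ∥ CU B:t7 (2c) ⇒ 2c, clock 56
[9] DMA idle ∥ CU A:t8 (3c) ⇒ 3c, clock 59

end_cycle[9] = 59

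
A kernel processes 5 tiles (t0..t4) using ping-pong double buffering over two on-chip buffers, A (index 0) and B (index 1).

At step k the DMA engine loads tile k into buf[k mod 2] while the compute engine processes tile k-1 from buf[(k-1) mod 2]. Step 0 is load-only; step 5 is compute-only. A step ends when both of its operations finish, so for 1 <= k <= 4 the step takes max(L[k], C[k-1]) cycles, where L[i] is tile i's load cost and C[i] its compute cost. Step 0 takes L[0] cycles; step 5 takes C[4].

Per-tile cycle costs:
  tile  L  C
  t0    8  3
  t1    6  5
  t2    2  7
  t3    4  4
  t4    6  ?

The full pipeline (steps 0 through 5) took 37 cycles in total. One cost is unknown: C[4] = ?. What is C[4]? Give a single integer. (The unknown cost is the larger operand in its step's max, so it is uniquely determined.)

step 0 → dur = L[0]=8 = 8
step 1 → dur = max(L[1]=6, C[0]=3) = 6
step 2 → dur = max(L[2]=2, C[1]=5) = 5
step 3 → dur = max(L[3]=4, C[2]=7) = 7
step 4 → dur = max(L[4]=6, C[3]=4) = 6
step 5 → dur = C[4]=? = C[4]  (unknown; binding)
sum of known step durations = 32
dur[5] = total - known = 37 - 32 = 5
C[4] is the binding max in step 5, so C[4] = dur[5] = 5

C[4] = 5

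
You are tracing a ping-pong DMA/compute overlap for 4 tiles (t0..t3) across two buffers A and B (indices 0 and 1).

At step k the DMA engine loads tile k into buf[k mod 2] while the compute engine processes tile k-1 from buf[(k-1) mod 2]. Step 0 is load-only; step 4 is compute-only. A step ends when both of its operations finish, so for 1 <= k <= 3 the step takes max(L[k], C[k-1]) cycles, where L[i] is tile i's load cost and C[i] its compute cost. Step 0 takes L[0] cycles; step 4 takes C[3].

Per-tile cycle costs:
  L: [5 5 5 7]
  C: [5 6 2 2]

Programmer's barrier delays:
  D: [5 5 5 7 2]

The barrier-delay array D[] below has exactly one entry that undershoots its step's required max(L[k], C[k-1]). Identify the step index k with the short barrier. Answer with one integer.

k=0 barrier L[0]=5→5c, D[0]=5 ok
k=1 barrier max(L[1]=5,C[0]=5)→5c, D[1]=5 ok
k=2 barrier max(L[2]=5,C[1]=6)→6c, D[2]=5 SHORT
k=3 barrier max(L[3]=7,C[2]=2)→7c, D[3]=7 ok
k=4 barrier C[3]=2→2c, D[4]=2 ok

hazard at step 2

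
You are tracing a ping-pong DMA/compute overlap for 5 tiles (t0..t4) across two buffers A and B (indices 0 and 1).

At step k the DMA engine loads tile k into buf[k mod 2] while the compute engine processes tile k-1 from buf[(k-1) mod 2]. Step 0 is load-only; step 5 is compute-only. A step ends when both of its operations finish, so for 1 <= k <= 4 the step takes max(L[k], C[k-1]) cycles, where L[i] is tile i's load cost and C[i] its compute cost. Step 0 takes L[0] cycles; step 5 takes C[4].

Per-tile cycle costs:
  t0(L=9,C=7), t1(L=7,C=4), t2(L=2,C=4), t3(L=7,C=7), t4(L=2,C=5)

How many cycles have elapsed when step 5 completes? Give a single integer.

end_cycle[5] = 39

[0] DMA t0→A (9c) ∥ CU idle ⇒ 9c, clock 9
[1] DMA t1→B (7c) ∥ CU A:t0 (7c) ⇒ 7c, clock 16
[2] DMA t2→A (2c) ∥ CU B:t1 (4c) ⇒ 4c, clock 20
[3] DMA t3→B (7c) ∥ CU A:t2 (4c) ⇒ 7c, clock 27
[4] DMA t4→A (2c) ∥ CU B:t3 (7c) ⇒ 7c, clock 34
[5] DMA idle ∥ CU A:t4 (5c) ⇒ 5c, clock 39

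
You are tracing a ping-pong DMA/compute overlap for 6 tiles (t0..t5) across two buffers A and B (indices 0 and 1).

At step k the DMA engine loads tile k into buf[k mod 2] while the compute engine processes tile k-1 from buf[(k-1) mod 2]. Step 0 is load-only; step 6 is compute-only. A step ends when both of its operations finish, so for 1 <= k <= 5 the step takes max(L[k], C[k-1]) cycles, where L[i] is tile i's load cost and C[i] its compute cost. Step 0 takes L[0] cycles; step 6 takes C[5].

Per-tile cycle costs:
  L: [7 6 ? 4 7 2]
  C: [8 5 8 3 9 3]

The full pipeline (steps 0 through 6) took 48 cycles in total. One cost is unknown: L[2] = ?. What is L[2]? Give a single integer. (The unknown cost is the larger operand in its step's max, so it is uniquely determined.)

step 0 = dur = L[0]=7 = 7
step 1 = dur = max(L[1]=6, C[0]=8) = 8
step 2 = dur = max(L[2]=?, C[1]=5) = L[2]  (unknown; binding)
step 3 = dur = max(L[3]=4, C[2]=8) = 8
step 4 = dur = max(L[4]=7, C[3]=3) = 7
step 5 = dur = max(L[5]=2, C[4]=9) = 9
step 6 = dur = C[5]=3 = 3
sum of known step durations = 42
dur[2] = total - known = 48 - 42 = 6
L[2] is the binding max in step 2, so L[2] = dur[2] = 6

L[2] = 6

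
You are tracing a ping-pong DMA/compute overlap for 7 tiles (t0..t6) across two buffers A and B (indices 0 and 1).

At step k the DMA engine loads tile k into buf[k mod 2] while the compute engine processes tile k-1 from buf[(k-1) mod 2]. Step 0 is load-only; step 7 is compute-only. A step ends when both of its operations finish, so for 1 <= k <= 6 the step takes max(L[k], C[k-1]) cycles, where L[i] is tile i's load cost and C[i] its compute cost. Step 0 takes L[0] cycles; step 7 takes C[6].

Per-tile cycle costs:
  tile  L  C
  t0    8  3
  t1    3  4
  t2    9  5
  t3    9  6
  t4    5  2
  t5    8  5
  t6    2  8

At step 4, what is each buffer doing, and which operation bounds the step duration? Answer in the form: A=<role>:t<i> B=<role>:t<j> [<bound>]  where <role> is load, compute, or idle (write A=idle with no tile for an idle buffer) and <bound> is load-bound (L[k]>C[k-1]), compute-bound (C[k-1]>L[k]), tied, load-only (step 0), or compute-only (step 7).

  0. 8=8c; end=8; A:t0 B:-
  1. max(3,3)=3c; end=11; A:t0 B:t1
  2. max(9,4)=9c; end=20; A:t2 B:t1
  3. max(9,5)=9c; end=29; A:t2 B:t3
  4. max(5,6)=6c; end=35; A:t4 B:t3
  5. max(8,2)=8c; end=43; A:t4 B:t5
  6. max(2,5)=5c; end=48; A:t6 B:t5
  7. 8=8c; end=56; A:t6 B:t5

step 4: A=load:t4 B=compute:t3 [compute-bound]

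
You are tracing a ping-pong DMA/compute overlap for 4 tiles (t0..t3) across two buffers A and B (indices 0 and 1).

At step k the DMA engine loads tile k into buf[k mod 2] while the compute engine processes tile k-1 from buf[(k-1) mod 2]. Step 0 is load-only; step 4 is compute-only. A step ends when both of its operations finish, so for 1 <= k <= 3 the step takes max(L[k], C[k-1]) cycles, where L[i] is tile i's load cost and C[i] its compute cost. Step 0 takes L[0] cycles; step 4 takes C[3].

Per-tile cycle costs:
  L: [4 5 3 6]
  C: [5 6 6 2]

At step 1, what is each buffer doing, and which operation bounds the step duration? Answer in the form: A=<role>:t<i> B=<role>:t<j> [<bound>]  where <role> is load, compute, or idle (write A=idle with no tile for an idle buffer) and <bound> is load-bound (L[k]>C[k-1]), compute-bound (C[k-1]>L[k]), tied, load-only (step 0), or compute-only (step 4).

k=0 load=t0/4c comp=- wait=4 total=4
k=1 load=t1/5c comp=t0/5c wait=5 total=9
k=2 load=t2/3c comp=t1/6c wait=6 total=15
k=3 load=t3/6c comp=t2/6c wait=6 total=21
k=4 load=- comp=t3/2c wait=2 total=23

step 1: A=compute:t0 B=load:t1 [tied]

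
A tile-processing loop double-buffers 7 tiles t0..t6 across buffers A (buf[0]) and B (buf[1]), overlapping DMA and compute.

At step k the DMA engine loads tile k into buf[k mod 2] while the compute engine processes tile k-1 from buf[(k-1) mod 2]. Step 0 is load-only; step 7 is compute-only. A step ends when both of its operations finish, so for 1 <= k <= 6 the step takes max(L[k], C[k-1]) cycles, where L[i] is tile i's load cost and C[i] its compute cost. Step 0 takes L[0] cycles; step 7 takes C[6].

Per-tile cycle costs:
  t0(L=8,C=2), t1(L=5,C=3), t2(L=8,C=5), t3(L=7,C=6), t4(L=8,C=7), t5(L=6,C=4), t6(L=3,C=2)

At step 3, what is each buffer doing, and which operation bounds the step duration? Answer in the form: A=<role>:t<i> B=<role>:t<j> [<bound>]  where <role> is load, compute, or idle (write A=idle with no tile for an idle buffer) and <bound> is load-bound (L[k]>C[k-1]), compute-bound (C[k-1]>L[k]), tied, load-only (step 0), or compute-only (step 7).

step 3: A=compute:t2 B=load:t3 [load-bound]

k=0 load=t0/8c comp=- wait=8 total=8
k=1 load=t1/5c comp=t0/2c wait=5 total=13
k=2 load=t2/8c comp=t1/3c wait=8 total=21
k=3 load=t3/7c comp=t2/5c wait=7 total=28
k=4 load=t4/8c comp=t3/6c wait=8 total=36
k=5 load=t5/6c comp=t4/7c wait=7 total=43
k=6 load=t6/3c comp=t5/4c wait=4 total=47
k=7 load=- comp=t6/2c wait=2 total=49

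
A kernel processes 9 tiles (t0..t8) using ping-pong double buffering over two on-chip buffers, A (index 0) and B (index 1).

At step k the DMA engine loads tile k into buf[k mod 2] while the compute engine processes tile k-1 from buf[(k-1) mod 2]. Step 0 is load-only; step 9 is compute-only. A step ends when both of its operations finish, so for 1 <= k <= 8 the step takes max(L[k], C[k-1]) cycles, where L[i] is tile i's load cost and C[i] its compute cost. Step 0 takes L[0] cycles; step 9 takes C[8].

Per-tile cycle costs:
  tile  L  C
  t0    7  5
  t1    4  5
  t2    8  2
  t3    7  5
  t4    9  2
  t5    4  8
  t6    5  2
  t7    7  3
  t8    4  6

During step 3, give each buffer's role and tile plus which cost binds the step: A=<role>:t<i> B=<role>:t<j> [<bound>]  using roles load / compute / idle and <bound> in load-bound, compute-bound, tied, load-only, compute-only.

step 0: L[0]=7 → dur=7, Σ=7 | A=load:t0 B=idle [load-only]
step 1: L[1]=4 C[0]=5 → dur=5, Σ=12 | A=compute:t0 B=load:t1 [compute-bound]
step 2: L[2]=8 C[1]=5 → dur=8, Σ=20 | A=load:t2 B=compute:t1 [load-bound]
step 3: L[3]=7 C[2]=2 → dur=7, Σ=27 | A=compute:t2 B=load:t3 [load-bound]
step 4: L[4]=9 C[3]=5 → dur=9, Σ=36 | A=load:t4 B=compute:t3 [load-bound]
step 5: L[5]=4 C[4]=2 → dur=4, Σ=40 | A=compute:t4 B=load:t5 [load-bound]
step 6: L[6]=5 C[5]=8 → dur=8, Σ=48 | A=load:t6 B=compute:t5 [compute-bound]
step 7: L[7]=7 C[6]=2 → dur=7, Σ=55 | A=compute:t6 B=load:t7 [load-bound]
step 8: L[8]=4 C[7]=3 → dur=4, Σ=59 | A=load:t8 B=compute:t7 [load-bound]
step 9: C[8]=6 → dur=6, Σ=65 | A=compute:t8 B=idle [compute-only]

step 3: A=compute:t2 B=load:t3 [load-bound]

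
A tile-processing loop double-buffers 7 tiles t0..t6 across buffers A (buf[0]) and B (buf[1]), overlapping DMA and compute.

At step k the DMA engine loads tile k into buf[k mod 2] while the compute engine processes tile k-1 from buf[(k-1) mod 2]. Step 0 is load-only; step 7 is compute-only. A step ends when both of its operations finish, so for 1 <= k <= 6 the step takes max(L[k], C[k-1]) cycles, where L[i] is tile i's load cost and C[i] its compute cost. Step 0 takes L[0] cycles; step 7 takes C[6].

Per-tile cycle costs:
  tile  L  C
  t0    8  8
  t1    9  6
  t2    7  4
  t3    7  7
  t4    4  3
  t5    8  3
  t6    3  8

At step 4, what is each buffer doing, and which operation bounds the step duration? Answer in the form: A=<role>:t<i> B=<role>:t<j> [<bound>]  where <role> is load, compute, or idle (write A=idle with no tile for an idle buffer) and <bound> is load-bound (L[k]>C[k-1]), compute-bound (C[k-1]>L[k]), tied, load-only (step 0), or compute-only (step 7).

[0] DMA t0→A (8c) ∥ CU idle ⇒ 8c, clock 8
[1] DMA t1→B (9c) ∥ CU A:t0 (8c) ⇒ 9c, clock 17
[2] DMA t2→A (7c) ∥ CU B:t1 (6c) ⇒ 7c, clock 24
[3] DMA t3→B (7c) ∥ CU A:t2 (4c) ⇒ 7c, clock 31
[4] DMA t4→A (4c) ∥ CU B:t3 (7c) ⇒ 7c, clock 38
[5] DMA t5→B (8c) ∥ CU A:t4 (3c) ⇒ 8c, clock 46
[6] DMA t6→A (3c) ∥ CU B:t5 (3c) ⇒ 3c, clock 49
[7] DMA idle ∥ CU A:t6 (8c) ⇒ 8c, clock 57

step 4: A=load:t4 B=compute:t3 [compute-bound]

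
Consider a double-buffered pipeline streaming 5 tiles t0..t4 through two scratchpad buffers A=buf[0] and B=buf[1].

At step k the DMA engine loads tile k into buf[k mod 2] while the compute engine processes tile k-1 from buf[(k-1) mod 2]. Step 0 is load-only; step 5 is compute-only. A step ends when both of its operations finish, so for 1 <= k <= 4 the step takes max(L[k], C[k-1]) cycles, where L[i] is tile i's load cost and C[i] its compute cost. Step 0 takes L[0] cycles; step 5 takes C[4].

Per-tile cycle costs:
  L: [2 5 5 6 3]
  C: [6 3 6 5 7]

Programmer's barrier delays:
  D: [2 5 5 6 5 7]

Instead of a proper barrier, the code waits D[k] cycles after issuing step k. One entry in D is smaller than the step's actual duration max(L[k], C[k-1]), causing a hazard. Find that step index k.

hazard at step 1

step 0: need L[0]=2 = 2; D[0]=2 ok
step 1: need max(L[1]=5,C[0]=6) = 6; D[1]=5 SHORT
step 2: need max(L[2]=5,C[1]=3) = 5; D[2]=5 ok
step 3: need max(L[3]=6,C[2]=6) = 6; D[3]=6 ok
step 4: need max(L[4]=3,C[3]=5) = 5; D[4]=5 ok
step 5: need C[4]=7 = 7; D[5]=7 ok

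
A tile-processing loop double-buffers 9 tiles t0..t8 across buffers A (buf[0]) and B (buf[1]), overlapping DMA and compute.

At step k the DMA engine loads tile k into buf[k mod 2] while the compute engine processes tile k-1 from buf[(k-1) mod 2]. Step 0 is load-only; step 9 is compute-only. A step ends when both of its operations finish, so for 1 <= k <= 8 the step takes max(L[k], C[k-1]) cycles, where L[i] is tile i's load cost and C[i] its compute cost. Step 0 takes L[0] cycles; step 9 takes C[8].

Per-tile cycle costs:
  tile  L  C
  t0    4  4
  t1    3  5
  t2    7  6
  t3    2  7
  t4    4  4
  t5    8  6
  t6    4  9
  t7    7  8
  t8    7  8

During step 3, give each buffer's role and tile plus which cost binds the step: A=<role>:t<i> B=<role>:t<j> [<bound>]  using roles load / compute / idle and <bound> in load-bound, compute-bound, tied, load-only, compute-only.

step 3: A=compute:t2 B=load:t3 [compute-bound]

k=0 load=t0/4c comp=- wait=4 total=4
k=1 load=t1/3c comp=t0/4c wait=4 total=8
k=2 load=t2/7c comp=t1/5c wait=7 total=15
k=3 load=t3/2c comp=t2/6c wait=6 total=21
k=4 load=t4/4c comp=t3/7c wait=7 total=28
k=5 load=t5/8c comp=t4/4c wait=8 total=36
k=6 load=t6/4c comp=t5/6c wait=6 total=42
k=7 load=t7/7c comp=t6/9c wait=9 total=51
k=8 load=t8/7c comp=t7/8c wait=8 total=59
k=9 load=- comp=t8/8c wait=8 total=67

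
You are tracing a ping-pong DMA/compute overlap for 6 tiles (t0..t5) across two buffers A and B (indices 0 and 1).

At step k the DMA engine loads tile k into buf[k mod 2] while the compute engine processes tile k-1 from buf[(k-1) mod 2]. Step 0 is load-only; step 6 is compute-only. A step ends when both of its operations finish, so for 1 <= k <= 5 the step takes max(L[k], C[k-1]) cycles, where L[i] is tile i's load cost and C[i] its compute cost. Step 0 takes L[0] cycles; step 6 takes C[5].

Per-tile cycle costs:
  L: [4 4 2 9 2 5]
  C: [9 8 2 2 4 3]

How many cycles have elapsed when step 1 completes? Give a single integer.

step 0: L[0]=4 → dur=4, Σ=4 | A=load:t0 B=idle [load-only]
step 1: L[1]=4 C[0]=9 → dur=9, Σ=13 | A=compute:t0 B=load:t1 [compute-bound]
step 2: L[2]=2 C[1]=8 → dur=8, Σ=21 | A=load:t2 B=compute:t1 [compute-bound]
step 3: L[3]=9 C[2]=2 → dur=9, Σ=30 | A=compute:t2 B=load:t3 [load-bound]
step 4: L[4]=2 C[3]=2 → dur=2, Σ=32 | A=load:t4 B=compute:t3 [tied]
step 5: L[5]=5 C[4]=4 → dur=5, Σ=37 | A=compute:t4 B=load:t5 [load-bound]
step 6: C[5]=3 → dur=3, Σ=40 | A=idle B=compute:t5 [compute-only]

end_cycle[1] = 13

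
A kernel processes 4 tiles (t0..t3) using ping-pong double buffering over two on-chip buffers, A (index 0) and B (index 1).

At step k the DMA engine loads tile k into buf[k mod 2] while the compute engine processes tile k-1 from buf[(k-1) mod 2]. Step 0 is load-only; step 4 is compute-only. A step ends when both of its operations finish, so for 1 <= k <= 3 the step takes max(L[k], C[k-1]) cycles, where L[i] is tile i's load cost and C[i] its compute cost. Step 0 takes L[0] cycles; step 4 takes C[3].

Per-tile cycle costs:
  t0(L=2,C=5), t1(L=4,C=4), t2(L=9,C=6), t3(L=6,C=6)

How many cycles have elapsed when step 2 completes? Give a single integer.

  0. 2=2c; end=2; A:t0 B:-
  1. max(4,5)=5c; end=7; A:t0 B:t1
  2. max(9,4)=9c; end=16; A:t2 B:t1
  3. max(6,6)=6c; end=22; A:t2 B:t3
  4. 6=6c; end=28; A:t2 B:t3

end_cycle[2] = 16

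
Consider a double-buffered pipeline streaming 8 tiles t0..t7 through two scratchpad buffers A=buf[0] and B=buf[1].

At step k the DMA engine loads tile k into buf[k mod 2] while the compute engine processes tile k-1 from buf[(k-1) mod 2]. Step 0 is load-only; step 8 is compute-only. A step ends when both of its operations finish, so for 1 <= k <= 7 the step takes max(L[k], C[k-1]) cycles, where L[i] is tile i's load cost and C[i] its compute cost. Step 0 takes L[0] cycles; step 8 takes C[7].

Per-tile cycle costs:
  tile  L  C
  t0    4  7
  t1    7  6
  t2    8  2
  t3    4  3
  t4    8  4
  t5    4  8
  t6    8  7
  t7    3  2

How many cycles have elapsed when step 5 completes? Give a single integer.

end_cycle[5] = 35

[0] DMA t0→A (4c) ∥ CU idle ⇒ 4c, clock 4
[1] DMA t1→B (7c) ∥ CU A:t0 (7c) ⇒ 7c, clock 11
[2] DMA t2→A (8c) ∥ CU B:t1 (6c) ⇒ 8c, clock 19
[3] DMA t3→B (4c) ∥ CU A:t2 (2c) ⇒ 4c, clock 23
[4] DMA t4→A (8c) ∥ CU B:t3 (3c) ⇒ 8c, clock 31
[5] DMA t5→B (4c) ∥ CU A:t4 (4c) ⇒ 4c, clock 35
[6] DMA t6→A (8c) ∥ CU B:t5 (8c) ⇒ 8c, clock 43
[7] DMA t7→B (3c) ∥ CU A:t6 (7c) ⇒ 7c, clock 50
[8] DMA idle ∥ CU B:t7 (2c) ⇒ 2c, clock 52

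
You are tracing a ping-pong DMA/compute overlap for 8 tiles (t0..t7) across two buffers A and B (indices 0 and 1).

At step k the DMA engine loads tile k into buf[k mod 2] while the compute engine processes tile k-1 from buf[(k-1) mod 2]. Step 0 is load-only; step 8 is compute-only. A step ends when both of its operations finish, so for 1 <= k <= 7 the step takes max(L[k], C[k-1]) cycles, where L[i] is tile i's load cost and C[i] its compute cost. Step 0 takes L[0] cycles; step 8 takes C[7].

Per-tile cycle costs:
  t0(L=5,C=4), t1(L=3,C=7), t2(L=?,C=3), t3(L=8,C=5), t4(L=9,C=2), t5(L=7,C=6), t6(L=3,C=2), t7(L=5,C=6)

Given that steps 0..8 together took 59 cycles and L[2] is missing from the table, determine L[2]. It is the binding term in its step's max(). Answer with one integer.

step 0 | dur = L[0]=5 = 5
step 1 | dur = max(L[1]=3, C[0]=4) = 4
step 2 | dur = max(L[2]=?, C[1]=7) = L[2]  (unknown; binding)
step 3 | dur = max(L[3]=8, C[2]=3) = 8
step 4 | dur = max(L[4]=9, C[3]=5) = 9
step 5 | dur = max(L[5]=7, C[4]=2) = 7
step 6 | dur = max(L[6]=3, C[5]=6) = 6
step 7 | dur = max(L[7]=5, C[6]=2) = 5
step 8 | dur = C[7]=6 = 6
sum of known step durations = 50
dur[2] = total - known = 59 - 50 = 9
L[2] is the binding max in step 2, so L[2] = dur[2] = 9

L[2] = 9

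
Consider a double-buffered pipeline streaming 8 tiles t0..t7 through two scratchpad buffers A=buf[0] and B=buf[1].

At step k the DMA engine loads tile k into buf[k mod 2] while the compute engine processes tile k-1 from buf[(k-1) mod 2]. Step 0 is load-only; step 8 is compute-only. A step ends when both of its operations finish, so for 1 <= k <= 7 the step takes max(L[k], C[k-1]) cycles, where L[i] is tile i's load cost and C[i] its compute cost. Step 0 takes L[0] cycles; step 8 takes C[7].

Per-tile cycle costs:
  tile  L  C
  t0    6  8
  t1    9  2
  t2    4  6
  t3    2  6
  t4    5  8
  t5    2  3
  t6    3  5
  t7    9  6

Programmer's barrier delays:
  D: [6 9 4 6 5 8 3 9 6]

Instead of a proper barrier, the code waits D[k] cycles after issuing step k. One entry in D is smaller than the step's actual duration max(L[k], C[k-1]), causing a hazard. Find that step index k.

hazard at step 4

[0] required=L[0]=6=6 vs D=6 ok
[1] required=max(L[1]=9,C[0]=8)=9 vs D=9 ok
[2] required=max(L[2]=4,C[1]=2)=4 vs D=4 ok
[3] required=max(L[3]=2,C[2]=6)=6 vs D=6 ok
[4] required=max(L[4]=5,C[3]=6)=6 vs D=5 SHORT
[5] required=max(L[5]=2,C[4]=8)=8 vs D=8 ok
[6] required=max(L[6]=3,C[5]=3)=3 vs D=3 ok
[7] required=max(L[7]=9,C[6]=5)=9 vs D=9 ok
[8] required=C[7]=6=6 vs D=6 ok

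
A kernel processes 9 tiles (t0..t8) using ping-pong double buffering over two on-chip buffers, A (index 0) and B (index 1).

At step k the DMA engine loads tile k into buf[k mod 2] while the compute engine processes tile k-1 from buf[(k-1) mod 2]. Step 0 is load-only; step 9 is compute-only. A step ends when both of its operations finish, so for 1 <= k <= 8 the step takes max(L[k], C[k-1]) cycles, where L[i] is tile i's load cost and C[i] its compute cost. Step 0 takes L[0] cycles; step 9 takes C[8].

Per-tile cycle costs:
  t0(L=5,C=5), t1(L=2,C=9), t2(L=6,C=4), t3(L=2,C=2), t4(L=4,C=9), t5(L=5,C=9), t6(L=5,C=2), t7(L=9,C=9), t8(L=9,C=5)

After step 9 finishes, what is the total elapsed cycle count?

k=0 load=t0/5c comp=- wait=5 total=5
k=1 load=t1/2c comp=t0/5c wait=5 total=10
k=2 load=t2/6c comp=t1/9c wait=9 total=19
k=3 load=t3/2c comp=t2/4c wait=4 total=23
k=4 load=t4/4c comp=t3/2c wait=4 total=27
k=5 load=t5/5c comp=t4/9c wait=9 total=36
k=6 load=t6/5c comp=t5/9c wait=9 total=45
k=7 load=t7/9c comp=t6/2c wait=9 total=54
k=8 load=t8/9c comp=t7/9c wait=9 total=63
k=9 load=- comp=t8/5c wait=5 total=68

end_cycle[9] = 68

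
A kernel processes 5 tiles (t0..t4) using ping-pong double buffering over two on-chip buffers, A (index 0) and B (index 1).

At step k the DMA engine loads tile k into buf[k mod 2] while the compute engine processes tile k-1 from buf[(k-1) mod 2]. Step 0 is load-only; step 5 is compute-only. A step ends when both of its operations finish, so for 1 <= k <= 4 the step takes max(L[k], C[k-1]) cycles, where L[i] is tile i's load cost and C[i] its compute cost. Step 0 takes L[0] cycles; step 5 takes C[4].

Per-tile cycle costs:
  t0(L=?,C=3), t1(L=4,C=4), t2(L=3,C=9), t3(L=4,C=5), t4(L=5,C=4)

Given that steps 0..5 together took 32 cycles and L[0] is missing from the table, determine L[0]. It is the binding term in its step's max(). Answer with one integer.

step 0: dur = L[0]=? = L[0]  (unknown; binding)
step 1: dur = max(L[1]=4, C[0]=3) = 4
step 2: dur = max(L[2]=3, C[1]=4) = 4
step 3: dur = max(L[3]=4, C[2]=9) = 9
step 4: dur = max(L[4]=5, C[3]=5) = 5
step 5: dur = C[4]=4 = 4
sum of known step durations = 26
dur[0] = total - known = 32 - 26 = 6
L[0] is the binding max in step 0, so L[0] = dur[0] = 6

L[0] = 6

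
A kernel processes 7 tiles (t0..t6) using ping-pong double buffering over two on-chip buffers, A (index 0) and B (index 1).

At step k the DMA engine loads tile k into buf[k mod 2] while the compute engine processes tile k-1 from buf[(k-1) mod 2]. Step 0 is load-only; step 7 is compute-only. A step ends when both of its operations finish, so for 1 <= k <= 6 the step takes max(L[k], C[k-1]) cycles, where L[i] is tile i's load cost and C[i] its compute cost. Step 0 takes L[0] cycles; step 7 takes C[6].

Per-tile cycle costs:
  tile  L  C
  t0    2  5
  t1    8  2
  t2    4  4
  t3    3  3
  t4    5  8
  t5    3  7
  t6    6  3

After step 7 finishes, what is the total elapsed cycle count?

k=0 load=t0/2c comp=- wait=2 total=2
k=1 load=t1/8c comp=t0/5c wait=8 total=10
k=2 load=t2/4c comp=t1/2c wait=4 total=14
k=3 load=t3/3c comp=t2/4c wait=4 total=18
k=4 load=t4/5c comp=t3/3c wait=5 total=23
k=5 load=t5/3c comp=t4/8c wait=8 total=31
k=6 load=t6/6c comp=t5/7c wait=7 total=38
k=7 load=- comp=t6/3c wait=3 total=41

end_cycle[7] = 41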